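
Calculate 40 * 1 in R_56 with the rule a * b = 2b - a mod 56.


40 * 1 = 2*1 - 40 mod 56
= 2 - 40 mod 56
= -38 mod 56 = 18

18


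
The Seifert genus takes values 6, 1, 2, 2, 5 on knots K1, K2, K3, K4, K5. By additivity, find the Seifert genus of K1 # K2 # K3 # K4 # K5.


The Seifert genus is additive under connected sum.
Seifert genus(K1 # K2 # K3 # K4 # K5) = (6) + (1) + (2) + (2) + (5)
= 16

16


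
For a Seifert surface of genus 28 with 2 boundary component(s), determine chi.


chi = 2 - 2g - b
= 2 - 2*28 - 2
= 2 - 56 - 2 = -56

-56


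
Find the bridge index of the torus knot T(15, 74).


The bridge number of T(p,q) is min(p,q).
min(15, 74) = 15

15


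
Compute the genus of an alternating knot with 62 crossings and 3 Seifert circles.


For alternating knots, g = (c - s + 1)/2.
= (62 - 3 + 1)/2
= 60/2 = 30

30


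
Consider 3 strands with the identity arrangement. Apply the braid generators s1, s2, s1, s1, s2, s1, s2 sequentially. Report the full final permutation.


Starting with identity [1, 2, 3].
Apply generators in sequence:
  After s1: [2, 1, 3]
  After s2: [2, 3, 1]
  After s1: [3, 2, 1]
  After s1: [2, 3, 1]
  After s2: [2, 1, 3]
  After s1: [1, 2, 3]
  After s2: [1, 3, 2]
Final permutation: [1, 3, 2]

[1, 3, 2]


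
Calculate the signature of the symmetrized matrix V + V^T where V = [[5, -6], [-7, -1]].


Step 1: V + V^T = [[10, -13], [-13, -2]]
Step 2: trace = 8, det = -189
Step 3: Discriminant = 8^2 - 4*(-189) = 820
Step 4: Eigenvalues: 18.3178, -10.3178
Step 5: Signature = (# positive eigenvalues) - (# negative eigenvalues) = 0

0


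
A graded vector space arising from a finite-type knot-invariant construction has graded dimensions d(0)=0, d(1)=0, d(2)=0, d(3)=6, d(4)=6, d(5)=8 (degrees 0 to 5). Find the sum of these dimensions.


Total dimension = d(0) + d(1) + ... + d(5)
= 0 + 0 + 0 + 6 + 6 + 8
= 20

20


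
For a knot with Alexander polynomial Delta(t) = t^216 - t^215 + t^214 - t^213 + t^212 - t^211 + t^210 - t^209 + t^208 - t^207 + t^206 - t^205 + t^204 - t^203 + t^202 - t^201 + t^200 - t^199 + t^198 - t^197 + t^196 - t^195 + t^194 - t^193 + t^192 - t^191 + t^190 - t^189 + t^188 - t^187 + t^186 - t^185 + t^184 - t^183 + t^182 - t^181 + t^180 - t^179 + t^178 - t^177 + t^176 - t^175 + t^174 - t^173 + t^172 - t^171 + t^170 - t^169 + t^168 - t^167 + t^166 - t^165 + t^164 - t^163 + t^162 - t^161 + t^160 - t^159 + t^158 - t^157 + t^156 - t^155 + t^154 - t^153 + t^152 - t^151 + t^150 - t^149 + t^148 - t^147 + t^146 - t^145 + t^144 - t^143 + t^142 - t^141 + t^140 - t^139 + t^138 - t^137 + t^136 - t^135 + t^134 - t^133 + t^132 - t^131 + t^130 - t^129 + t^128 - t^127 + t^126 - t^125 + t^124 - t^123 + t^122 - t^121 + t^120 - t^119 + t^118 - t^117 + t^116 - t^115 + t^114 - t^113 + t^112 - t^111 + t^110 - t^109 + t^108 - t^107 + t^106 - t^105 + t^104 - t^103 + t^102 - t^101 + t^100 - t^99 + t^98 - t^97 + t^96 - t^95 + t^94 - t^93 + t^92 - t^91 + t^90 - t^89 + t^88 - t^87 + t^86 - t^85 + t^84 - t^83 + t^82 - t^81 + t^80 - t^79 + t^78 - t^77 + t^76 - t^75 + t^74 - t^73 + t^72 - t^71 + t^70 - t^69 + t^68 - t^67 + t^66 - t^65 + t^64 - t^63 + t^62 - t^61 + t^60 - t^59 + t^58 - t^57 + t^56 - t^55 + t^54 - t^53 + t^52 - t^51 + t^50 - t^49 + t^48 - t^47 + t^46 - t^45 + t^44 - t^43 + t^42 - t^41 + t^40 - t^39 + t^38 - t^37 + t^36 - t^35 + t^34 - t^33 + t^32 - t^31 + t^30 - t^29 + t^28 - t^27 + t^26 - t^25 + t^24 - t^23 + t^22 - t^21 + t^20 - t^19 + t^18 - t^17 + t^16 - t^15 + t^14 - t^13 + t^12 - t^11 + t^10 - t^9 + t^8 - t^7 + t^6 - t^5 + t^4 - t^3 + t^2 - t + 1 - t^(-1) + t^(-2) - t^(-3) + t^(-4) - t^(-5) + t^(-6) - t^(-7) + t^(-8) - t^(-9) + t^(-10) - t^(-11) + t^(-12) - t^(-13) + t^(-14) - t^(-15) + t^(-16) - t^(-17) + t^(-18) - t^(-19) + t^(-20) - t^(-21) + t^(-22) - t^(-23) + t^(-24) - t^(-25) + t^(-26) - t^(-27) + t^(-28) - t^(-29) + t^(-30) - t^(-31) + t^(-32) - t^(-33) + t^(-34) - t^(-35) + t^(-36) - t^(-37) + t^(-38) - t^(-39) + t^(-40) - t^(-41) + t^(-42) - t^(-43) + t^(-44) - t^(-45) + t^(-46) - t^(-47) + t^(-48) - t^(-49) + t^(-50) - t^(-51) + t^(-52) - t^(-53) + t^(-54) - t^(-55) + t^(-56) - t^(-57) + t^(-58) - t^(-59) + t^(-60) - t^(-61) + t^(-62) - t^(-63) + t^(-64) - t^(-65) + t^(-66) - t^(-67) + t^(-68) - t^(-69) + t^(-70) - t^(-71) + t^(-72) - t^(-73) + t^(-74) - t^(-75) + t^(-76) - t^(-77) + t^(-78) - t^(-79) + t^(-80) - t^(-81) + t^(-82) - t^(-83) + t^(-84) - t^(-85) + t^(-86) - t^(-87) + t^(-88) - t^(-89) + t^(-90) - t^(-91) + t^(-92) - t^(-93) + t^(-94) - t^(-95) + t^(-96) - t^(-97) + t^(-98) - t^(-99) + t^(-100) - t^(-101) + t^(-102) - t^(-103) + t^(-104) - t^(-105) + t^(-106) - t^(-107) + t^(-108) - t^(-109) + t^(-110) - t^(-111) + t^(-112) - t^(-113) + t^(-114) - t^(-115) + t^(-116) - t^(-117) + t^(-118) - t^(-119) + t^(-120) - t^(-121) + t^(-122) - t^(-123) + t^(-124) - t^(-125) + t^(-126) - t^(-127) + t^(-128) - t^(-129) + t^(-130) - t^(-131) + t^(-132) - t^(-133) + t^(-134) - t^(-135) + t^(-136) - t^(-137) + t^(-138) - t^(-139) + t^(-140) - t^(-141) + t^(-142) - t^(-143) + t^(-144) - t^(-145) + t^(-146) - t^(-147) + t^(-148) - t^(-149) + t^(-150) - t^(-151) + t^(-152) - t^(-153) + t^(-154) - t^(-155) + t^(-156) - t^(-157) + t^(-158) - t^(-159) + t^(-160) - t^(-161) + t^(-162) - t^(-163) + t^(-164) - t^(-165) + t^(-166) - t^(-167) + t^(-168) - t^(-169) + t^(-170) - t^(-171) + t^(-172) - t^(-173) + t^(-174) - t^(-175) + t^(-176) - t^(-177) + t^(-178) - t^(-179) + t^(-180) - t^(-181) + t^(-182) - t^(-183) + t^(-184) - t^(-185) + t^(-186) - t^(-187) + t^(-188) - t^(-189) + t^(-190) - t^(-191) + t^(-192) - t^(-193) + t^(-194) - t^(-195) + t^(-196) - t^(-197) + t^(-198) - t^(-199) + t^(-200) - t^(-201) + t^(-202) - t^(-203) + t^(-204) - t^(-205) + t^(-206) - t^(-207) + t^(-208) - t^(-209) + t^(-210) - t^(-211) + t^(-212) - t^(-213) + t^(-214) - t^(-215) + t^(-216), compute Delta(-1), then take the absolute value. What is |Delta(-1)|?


Step 1: The polynomial has 433 terms with alternating signs, exponents from 216 down to -216.
Step 2: Substitute t = -1. The i-th term has coefficient (-1)^i and exponent (m-i),
  so its value is (-1)^i * (-1)^(m-i) = (-1)^m = 1 for every i.
Step 3: All 433 terms equal 1, so Delta(-1) = 433 * (1) = 433
Step 4: |Delta(-1)| = 433

433


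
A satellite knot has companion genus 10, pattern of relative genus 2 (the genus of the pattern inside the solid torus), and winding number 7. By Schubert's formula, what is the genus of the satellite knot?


Schubert: g(satellite) = g_rel(pattern) + |winding| * g(companion),
where g_rel(pattern) is the genus of the pattern relative to the solid torus.
= 2 + 7 * 10
= 2 + 70 = 72

72


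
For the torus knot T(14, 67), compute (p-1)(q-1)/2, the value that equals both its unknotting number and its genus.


For a torus knot T(p,q), both the unknotting number and genus equal (p-1)(q-1)/2.
= (14-1)(67-1)/2
= 13*66/2
= 858/2 = 429

429


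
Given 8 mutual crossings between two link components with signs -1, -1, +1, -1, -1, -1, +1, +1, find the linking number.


Step 1: Count positive crossings: 3
Step 2: Count negative crossings: 5
Step 3: Sum of signs = 3 - 5 = -2
Step 4: Linking number = sum/2 = -2/2 = -1

-1


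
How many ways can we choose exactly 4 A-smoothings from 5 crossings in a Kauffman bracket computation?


We choose which 4 of 5 crossings get A-smoothings.
C(5, 4) = 5! / (4! * 1!)
= 5

5


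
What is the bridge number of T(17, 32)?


The bridge number of T(p,q) is min(p,q).
min(17, 32) = 17

17


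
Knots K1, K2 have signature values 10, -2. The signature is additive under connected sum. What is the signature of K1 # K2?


The signature is additive under connected sum.
signature(K1 # K2) = (10) + (-2)
= 8

8


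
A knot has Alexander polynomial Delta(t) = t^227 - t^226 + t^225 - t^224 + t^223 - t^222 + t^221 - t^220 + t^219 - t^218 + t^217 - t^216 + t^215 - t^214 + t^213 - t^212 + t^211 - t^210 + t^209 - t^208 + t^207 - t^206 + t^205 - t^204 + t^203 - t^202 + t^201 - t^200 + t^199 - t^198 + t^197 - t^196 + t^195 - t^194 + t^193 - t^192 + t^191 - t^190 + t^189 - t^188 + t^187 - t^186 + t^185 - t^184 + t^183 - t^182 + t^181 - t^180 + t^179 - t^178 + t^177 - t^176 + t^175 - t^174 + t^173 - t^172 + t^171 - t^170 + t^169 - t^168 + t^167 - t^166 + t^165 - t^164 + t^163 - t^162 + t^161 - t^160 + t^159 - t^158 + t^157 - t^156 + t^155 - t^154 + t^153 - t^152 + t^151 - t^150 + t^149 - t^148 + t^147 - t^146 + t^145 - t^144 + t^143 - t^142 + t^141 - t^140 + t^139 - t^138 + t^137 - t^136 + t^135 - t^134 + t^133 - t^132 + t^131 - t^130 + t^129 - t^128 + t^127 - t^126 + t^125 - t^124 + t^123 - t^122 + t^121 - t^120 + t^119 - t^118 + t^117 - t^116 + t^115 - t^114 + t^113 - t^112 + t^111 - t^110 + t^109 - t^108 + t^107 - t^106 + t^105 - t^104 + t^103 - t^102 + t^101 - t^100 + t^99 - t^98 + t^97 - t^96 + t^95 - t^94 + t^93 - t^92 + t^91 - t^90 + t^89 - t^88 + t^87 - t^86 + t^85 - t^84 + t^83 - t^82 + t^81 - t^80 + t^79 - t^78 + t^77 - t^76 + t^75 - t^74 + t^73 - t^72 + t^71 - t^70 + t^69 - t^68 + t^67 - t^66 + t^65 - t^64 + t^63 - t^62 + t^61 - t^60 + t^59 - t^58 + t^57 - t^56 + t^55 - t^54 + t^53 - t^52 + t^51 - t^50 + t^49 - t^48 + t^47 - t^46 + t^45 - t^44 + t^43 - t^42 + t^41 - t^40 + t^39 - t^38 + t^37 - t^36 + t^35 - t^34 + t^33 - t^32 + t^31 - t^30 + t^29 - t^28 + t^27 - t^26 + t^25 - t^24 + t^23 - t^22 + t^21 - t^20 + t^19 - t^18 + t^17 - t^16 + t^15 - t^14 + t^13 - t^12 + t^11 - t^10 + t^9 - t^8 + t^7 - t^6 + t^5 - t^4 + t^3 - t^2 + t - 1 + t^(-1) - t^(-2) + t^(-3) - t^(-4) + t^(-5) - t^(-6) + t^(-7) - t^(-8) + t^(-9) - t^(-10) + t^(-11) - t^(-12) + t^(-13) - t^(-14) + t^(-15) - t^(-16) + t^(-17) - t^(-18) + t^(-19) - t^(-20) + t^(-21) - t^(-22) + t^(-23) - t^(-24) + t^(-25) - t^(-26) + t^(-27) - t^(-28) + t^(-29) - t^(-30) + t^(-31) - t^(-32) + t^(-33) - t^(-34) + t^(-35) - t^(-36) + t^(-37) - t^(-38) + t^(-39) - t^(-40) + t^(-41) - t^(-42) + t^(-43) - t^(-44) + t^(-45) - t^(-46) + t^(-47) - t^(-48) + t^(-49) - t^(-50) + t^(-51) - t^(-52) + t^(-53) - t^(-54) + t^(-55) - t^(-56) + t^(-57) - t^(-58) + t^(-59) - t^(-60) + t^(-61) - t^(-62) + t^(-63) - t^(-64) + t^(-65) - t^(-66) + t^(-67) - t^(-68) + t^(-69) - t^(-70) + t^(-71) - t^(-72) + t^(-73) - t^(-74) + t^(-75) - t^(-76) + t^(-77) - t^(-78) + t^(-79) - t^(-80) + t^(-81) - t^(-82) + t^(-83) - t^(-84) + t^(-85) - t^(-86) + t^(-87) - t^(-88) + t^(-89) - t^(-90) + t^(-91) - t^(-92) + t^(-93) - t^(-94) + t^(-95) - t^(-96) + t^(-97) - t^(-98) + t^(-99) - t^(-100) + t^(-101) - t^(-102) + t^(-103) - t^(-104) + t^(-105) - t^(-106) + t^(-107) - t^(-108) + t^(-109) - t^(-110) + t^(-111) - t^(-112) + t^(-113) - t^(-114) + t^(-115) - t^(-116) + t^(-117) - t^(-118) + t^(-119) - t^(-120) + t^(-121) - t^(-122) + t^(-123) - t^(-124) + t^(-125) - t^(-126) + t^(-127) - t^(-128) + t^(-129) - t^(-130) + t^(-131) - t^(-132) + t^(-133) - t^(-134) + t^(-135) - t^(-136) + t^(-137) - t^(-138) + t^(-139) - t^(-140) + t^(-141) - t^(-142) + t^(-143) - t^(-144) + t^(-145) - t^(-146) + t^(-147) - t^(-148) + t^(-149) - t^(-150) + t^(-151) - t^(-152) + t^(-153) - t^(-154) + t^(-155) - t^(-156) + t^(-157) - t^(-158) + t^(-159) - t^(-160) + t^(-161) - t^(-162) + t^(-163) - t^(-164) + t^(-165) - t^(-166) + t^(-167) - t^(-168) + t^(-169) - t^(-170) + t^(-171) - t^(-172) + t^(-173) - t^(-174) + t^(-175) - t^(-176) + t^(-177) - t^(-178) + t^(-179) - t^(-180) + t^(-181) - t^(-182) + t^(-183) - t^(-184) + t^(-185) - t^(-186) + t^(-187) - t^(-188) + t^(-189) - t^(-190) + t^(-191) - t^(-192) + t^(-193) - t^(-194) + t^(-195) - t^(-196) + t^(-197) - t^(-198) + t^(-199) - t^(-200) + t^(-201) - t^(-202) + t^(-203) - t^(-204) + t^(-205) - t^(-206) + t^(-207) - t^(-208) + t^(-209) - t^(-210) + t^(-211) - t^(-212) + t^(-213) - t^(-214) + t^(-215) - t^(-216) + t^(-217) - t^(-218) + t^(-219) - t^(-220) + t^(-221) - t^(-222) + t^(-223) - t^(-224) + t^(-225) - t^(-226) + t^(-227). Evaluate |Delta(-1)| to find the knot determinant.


Step 1: The polynomial has 455 terms with alternating signs, exponents from 227 down to -227.
Step 2: Substitute t = -1. The i-th term has coefficient (-1)^i and exponent (m-i),
  so its value is (-1)^i * (-1)^(m-i) = (-1)^m = -1 for every i.
Step 3: All 455 terms equal -1, so Delta(-1) = 455 * (-1) = -455
Step 4: |Delta(-1)| = 455

455


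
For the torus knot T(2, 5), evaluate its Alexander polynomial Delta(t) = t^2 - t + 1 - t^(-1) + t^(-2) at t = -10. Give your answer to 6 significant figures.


Substituting t = -10 into Delta(t) = t^2 - t + 1 - t^(-1) + t^(-2):
Term values: (100) + (10) + (1) + (0.1) + (0.01)
Sum = 111.11
Rounded to 6 significant figures: 111.11

111.11


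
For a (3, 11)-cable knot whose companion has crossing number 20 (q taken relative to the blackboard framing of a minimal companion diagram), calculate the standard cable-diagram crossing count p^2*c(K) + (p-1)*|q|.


Step 1: Each of the c(K) crossings of the companion diagram becomes p*p = p^2 crossings among the p parallel strands, and each of the |q| twists s_1 s_2 ... s_(p-1) adds (p-1) crossings.
  Crossings = p^2 * c(K) + (p-1)*|q|
Step 2: = 3^2 * 20 + (3-1)*11
Step 3: = 9*20 + 2*11
Step 4: = 180 + 22 = 202

202


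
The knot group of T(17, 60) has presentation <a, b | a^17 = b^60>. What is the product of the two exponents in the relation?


The relation is a^17 = b^60.
Product of exponents = 17 * 60
= 1020

1020


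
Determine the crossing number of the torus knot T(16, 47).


For a torus knot T(p, q) with gcd(p,q)=1,
the crossing number is min(p*(q-1), q*(p-1)).
p*(q-1) = 16*46 = 736
q*(p-1) = 47*15 = 705
min(736, 705) = 705

705


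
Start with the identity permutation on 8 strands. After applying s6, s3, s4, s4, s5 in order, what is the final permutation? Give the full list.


Starting with identity [1, 2, 3, 4, 5, 6, 7, 8].
Apply generators in sequence:
  After s6: [1, 2, 3, 4, 5, 7, 6, 8]
  After s3: [1, 2, 4, 3, 5, 7, 6, 8]
  After s4: [1, 2, 4, 5, 3, 7, 6, 8]
  After s4: [1, 2, 4, 3, 5, 7, 6, 8]
  After s5: [1, 2, 4, 3, 7, 5, 6, 8]
Final permutation: [1, 2, 4, 3, 7, 5, 6, 8]

[1, 2, 4, 3, 7, 5, 6, 8]


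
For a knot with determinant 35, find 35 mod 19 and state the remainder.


Step 1: A knot is p-colorable if and only if p divides its determinant.
Step 2: Compute 35 mod 19.
35 = 1 * 19 + 16
Step 3: 35 mod 19 = 16
Step 4: The knot is 19-colorable: no

16


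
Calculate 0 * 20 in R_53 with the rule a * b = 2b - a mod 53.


0 * 20 = 2*20 - 0 mod 53
= 40 - 0 mod 53
= 40 mod 53 = 40

40


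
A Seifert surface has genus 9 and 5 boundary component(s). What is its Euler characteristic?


chi = 2 - 2g - b
= 2 - 2*9 - 5
= 2 - 18 - 5 = -21

-21


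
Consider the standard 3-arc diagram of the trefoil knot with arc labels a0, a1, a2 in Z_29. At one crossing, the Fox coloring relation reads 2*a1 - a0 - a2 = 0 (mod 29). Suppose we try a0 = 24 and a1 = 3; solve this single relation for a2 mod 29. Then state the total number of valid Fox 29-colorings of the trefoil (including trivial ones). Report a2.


Step 1: Apply the given crossing relation 2*a1 - a0 - a2 = 0 (mod 29).
  a2 = 2*a1 - a0 mod 29
  a2 = 2*3 - 24 mod 29
  a2 = 6 - 24 mod 29
  a2 = -18 mod 29 = 11
Step 2: The trefoil has determinant 3.
  Number of Fox p-colorings (p prime) is p^2 if p = 3, else p.
  Since 29 does not divide 3, only trivial (constant) colorings exist.
  (So the trial a0 = 24, a1 = 3 with a0 != a1 does NOT extend to a valid coloring of the whole trefoil: the other two crossing relations require 3*(a1 - a0) = 0 (mod 29), which fails.)
  Total colorings = 29
Step 3: a2 = 11, total Fox 29-colorings = 29

11


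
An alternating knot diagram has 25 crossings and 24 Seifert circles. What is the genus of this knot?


For alternating knots, g = (c - s + 1)/2.
= (25 - 24 + 1)/2
= 2/2 = 1

1


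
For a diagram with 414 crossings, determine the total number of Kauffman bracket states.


Each crossing contributes 2 choices (A-smoothing or B-smoothing).
Total states = 2^414 = 42307582002575910332922579714097346549017899709713998034217522897561970639123926132812109468141778230245837569601494931472384

42307582002575910332922579714097346549017899709713998034217522897561970639123926132812109468141778230245837569601494931472384


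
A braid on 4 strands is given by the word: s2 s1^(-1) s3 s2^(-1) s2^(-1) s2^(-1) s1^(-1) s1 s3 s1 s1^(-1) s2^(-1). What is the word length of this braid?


The word length counts the number of generators (including inverses).
Listing each generator: s2, s1^(-1), s3, s2^(-1), s2^(-1), s2^(-1), s1^(-1), s1, s3, s1, s1^(-1), s2^(-1)
There are 12 generators in this braid word.

12


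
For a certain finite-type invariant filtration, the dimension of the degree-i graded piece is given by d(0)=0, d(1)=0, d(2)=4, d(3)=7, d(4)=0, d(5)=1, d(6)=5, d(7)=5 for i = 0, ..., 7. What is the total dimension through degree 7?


Total dimension = d(0) + d(1) + ... + d(7)
= 0 + 0 + 4 + 7 + 0 + 1 + 5 + 5
= 22

22


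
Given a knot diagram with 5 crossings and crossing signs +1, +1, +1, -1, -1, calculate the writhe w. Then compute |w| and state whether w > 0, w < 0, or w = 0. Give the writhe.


Step 1: Count positive crossings (+1).
Positive crossings: 3
Step 2: Count negative crossings (-1).
Negative crossings: 2
Step 3: Writhe = (positive) - (negative)
w = 3 - 2 = 1
Step 4: |w| = 1, and w is positive

1


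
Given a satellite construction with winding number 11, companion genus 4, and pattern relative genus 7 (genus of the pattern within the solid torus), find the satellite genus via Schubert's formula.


Schubert: g(satellite) = g_rel(pattern) + |winding| * g(companion),
where g_rel(pattern) is the genus of the pattern relative to the solid torus.
= 7 + 11 * 4
= 7 + 44 = 51

51


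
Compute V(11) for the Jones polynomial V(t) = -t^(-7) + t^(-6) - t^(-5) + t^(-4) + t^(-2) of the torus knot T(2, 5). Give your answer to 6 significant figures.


Substituting t = 11 into V(t) = -t^(-7) + t^(-6) - t^(-5) + t^(-4) + t^(-2):
  (-)t^(-7) = -5.13158e-08
  (+)t^(-6) = 5.64474e-07
  (-)t^(-5) = -6.20921e-06
  (+)t^(-4) = 6.83013e-05
  (+)t^(-2) = 0.00826446
Sum = (-5.13158e-08) + (5.64474e-07) + (-6.20921e-06) + (6.83013e-05) + (0.00826446)
= 0.0083270681
Rounded to 6 significant figures: 0.00832707

0.00832707


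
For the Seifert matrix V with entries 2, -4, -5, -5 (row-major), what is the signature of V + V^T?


Step 1: V + V^T = [[4, -9], [-9, -10]]
Step 2: trace = -6, det = -121
Step 3: Discriminant = (-6)^2 - 4*(-121) = 520
Step 4: Eigenvalues: 8.40175, -14.4018
Step 5: Signature = (# positive eigenvalues) - (# negative eigenvalues) = 0

0


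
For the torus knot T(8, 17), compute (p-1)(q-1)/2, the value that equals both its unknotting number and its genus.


For a torus knot T(p,q), both the unknotting number and genus equal (p-1)(q-1)/2.
= (8-1)(17-1)/2
= 7*16/2
= 112/2 = 56

56


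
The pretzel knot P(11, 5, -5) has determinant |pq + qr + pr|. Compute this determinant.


Step 1: Compute pq + qr + pr.
pq = 11*5 = 55
qr = 5*(-5) = -25
pr = 11*(-5) = -55
pq + qr + pr = 55 + (-25) + (-55) = -25
Step 2: Take absolute value.
det(P(11,5,-5)) = |-25| = 25

25


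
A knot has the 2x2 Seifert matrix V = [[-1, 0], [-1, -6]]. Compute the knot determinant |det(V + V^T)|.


Step 1: Form V + V^T where V = [[-1, 0], [-1, -6]]
  V^T = [[-1, -1], [0, -6]]
  V + V^T = [[-2, -1], [-1, -12]]
Step 2: det(V + V^T) = (-2)*(-12) - (-1)*(-1)
  = 24 - 1 = 23
Step 3: Knot determinant = |det(V + V^T)| = |23| = 23

23


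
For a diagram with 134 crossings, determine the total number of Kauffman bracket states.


Each crossing contributes 2 choices (A-smoothing or B-smoothing).
Total states = 2^134 = 21778071482940061661655974875633165533184

21778071482940061661655974875633165533184


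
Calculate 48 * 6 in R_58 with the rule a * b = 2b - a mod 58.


48 * 6 = 2*6 - 48 mod 58
= 12 - 48 mod 58
= -36 mod 58 = 22

22


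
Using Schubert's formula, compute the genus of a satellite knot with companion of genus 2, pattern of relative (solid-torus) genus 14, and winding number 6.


Schubert: g(satellite) = g_rel(pattern) + |winding| * g(companion),
where g_rel(pattern) is the genus of the pattern relative to the solid torus.
= 14 + 6 * 2
= 14 + 12 = 26

26


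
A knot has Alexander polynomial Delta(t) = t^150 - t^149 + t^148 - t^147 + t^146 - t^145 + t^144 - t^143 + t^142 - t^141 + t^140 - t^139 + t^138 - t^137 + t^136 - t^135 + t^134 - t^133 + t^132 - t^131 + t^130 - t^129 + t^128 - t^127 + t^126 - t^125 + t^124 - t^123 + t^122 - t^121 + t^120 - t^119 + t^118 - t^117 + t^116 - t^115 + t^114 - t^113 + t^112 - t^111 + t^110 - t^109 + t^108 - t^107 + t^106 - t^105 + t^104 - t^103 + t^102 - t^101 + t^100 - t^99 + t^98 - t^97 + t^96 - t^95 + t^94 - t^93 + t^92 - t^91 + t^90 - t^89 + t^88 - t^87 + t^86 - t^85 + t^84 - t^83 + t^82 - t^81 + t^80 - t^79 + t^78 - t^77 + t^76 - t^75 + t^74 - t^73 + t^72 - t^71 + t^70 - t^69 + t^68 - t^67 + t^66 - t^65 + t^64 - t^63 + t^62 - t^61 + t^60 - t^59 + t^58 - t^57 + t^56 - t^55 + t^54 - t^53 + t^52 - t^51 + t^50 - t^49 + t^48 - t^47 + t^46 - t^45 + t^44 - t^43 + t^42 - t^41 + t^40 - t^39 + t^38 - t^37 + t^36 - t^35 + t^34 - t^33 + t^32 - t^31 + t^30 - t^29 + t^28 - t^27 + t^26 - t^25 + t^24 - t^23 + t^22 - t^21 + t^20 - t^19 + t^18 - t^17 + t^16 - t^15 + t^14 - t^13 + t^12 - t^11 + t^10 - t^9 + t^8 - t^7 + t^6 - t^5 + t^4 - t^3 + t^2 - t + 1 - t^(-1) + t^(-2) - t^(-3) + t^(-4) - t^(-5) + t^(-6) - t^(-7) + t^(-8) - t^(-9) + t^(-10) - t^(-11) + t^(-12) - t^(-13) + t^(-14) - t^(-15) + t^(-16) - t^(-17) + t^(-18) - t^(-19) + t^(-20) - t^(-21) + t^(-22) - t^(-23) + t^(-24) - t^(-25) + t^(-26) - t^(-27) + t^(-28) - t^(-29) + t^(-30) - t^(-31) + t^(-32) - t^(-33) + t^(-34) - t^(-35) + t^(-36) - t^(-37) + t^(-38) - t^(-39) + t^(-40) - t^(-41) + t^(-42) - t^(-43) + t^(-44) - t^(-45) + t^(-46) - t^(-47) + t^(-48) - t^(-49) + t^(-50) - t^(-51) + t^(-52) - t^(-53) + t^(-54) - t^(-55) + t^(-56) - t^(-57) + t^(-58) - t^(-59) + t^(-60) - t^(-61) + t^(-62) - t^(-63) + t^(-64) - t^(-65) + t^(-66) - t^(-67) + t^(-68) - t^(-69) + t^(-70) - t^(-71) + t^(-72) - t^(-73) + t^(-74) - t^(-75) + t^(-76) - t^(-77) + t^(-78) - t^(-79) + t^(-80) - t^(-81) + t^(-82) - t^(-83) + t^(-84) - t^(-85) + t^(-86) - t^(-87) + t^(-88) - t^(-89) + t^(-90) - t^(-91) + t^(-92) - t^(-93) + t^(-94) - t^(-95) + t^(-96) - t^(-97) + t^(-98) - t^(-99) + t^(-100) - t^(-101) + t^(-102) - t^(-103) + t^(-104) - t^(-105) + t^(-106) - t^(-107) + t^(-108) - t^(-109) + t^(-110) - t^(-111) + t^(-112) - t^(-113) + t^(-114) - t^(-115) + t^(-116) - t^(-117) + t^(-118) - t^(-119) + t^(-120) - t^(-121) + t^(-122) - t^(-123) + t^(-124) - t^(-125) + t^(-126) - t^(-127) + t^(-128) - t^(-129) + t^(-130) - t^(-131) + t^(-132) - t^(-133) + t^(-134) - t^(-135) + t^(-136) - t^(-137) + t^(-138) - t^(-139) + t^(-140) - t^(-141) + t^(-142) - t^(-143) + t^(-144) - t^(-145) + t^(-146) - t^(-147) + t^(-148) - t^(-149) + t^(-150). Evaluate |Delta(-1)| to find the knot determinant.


Step 1: The polynomial has 301 terms with alternating signs, exponents from 150 down to -150.
Step 2: Substitute t = -1. The i-th term has coefficient (-1)^i and exponent (m-i),
  so its value is (-1)^i * (-1)^(m-i) = (-1)^m = 1 for every i.
Step 3: All 301 terms equal 1, so Delta(-1) = 301 * (1) = 301
Step 4: |Delta(-1)| = 301

301


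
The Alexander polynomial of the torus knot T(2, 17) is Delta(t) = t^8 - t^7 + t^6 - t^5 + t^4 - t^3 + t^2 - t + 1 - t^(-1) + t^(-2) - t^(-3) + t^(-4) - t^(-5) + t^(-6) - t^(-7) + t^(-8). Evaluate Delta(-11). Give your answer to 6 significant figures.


Substituting t = -11 into Delta(t) = t^8 - t^7 + t^6 - t^5 + t^4 - t^3 + t^2 - t + 1 - t^(-1) + t^(-2) - t^(-3) + t^(-4) - t^(-5) + t^(-6) - t^(-7) + t^(-8):
Term values: (214358881) + (19487171) + (1771561) + (161051) + (14641) + (1331) + (121) + (11) + (1) + (0.0909091) + (0.00826446) + (0.000751315) + (6.83013e-05) + (6.20921e-06) + (5.64474e-07) + (5.13158e-08) + (4.66507e-09)
Sum = 235794769.1
Rounded to 6 significant figures: 2.35795e+08

2.35795e+08


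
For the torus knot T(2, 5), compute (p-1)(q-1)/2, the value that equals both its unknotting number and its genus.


For a torus knot T(p,q), both the unknotting number and genus equal (p-1)(q-1)/2.
= (2-1)(5-1)/2
= 1*4/2
= 4/2 = 2

2


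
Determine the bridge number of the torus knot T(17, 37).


The bridge number of T(p,q) is min(p,q).
min(17, 37) = 17

17


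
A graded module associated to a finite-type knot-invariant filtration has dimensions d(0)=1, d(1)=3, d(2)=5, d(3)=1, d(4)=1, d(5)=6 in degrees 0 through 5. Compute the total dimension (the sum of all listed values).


Total dimension = d(0) + d(1) + ... + d(5)
= 1 + 3 + 5 + 1 + 1 + 6
= 17

17


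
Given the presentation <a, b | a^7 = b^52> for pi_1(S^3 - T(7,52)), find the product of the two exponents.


The relation is a^7 = b^52.
Product of exponents = 7 * 52
= 364

364


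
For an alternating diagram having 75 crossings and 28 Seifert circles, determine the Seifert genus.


For alternating knots, g = (c - s + 1)/2.
= (75 - 28 + 1)/2
= 48/2 = 24

24


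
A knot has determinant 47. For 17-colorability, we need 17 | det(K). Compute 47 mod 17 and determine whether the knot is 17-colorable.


Step 1: A knot is p-colorable if and only if p divides its determinant.
Step 2: Compute 47 mod 17.
47 = 2 * 17 + 13
Step 3: 47 mod 17 = 13
Step 4: The knot is 17-colorable: no

13


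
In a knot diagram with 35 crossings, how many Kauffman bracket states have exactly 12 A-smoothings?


We choose which 12 of 35 crossings get A-smoothings.
C(35, 12) = 35! / (12! * 23!)
= 834451800

834451800


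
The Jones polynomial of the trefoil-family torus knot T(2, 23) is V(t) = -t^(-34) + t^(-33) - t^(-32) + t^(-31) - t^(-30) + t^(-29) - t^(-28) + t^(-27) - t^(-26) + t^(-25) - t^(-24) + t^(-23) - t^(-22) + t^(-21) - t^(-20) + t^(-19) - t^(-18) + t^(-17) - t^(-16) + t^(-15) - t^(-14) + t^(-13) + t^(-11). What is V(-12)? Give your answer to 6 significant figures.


Substituting t = -12 into V(t) = -t^(-34) + t^(-33) - t^(-32) + t^(-31) - t^(-30) + t^(-29) - t^(-28) + t^(-27) - t^(-26) + t^(-25) - t^(-24) + t^(-23) - t^(-22) + t^(-21) - t^(-20) + t^(-19) - t^(-18) + t^(-17) - t^(-16) + t^(-15) - t^(-14) + t^(-13) + t^(-11):
  (-)t^(-34) = -2.0316e-37
  (+)t^(-33) = -2.43792e-36
  (-)t^(-32) = -2.9255e-35
  (+)t^(-31) = -3.5106e-34
  (-)t^(-30) = -4.21272e-33
  (+)t^(-29) = -5.05526e-32
  (-)t^(-28) = -6.06632e-31
  (+)t^(-27) = -7.27958e-30
  (-)t^(-26) = -8.7355e-29
  (+)t^(-25) = -1.04826e-27
  (-)t^(-24) = -1.25791e-26
  (+)t^(-23) = -1.50949e-25
  (-)t^(-22) = -1.81139e-24
  (+)t^(-21) = -2.17367e-23
  (-)t^(-20) = -2.60841e-22
  (+)t^(-19) = -3.13009e-21
  (-)t^(-18) = -3.7561e-20
  (+)t^(-17) = -4.50732e-19
  (-)t^(-16) = -5.40879e-18
  (+)t^(-15) = -6.49055e-17
  (-)t^(-14) = -7.78866e-16
  (+)t^(-13) = -9.34639e-15
  (+)t^(-11) = -1.34588e-12
Sum = (-2.0316e-37) + (-2.43792e-36) + (-2.9255e-35) + (-3.5106e-34) + (-4.21272e-33) + (-5.05526e-32) + (-6.06632e-31) + (-7.27958e-30) + (-8.7355e-29) + (-1.04826e-27) + (-1.25791e-26) + (-1.50949e-25) + (-1.81139e-24) + (-2.17367e-23) + (-2.60841e-22) + (-3.13009e-21) + (-3.7561e-20) + (-4.50732e-19) + (-5.40879e-18) + (-6.49055e-17) + (-7.78866e-16) + (-9.34639e-15) + (-1.34588e-12)
= -1.356075917e-12
Rounded to 6 significant figures: -1.35608e-12

-1.35608e-12


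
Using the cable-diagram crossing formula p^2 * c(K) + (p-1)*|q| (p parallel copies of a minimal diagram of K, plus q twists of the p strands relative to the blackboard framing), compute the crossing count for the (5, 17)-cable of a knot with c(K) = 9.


Step 1: Each of the c(K) crossings of the companion diagram becomes p*p = p^2 crossings among the p parallel strands, and each of the |q| twists s_1 s_2 ... s_(p-1) adds (p-1) crossings.
  Crossings = p^2 * c(K) + (p-1)*|q|
Step 2: = 5^2 * 9 + (5-1)*17
Step 3: = 25*9 + 4*17
Step 4: = 225 + 68 = 293

293


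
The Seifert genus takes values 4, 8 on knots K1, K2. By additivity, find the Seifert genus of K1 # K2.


The Seifert genus is additive under connected sum.
Seifert genus(K1 # K2) = (4) + (8)
= 12

12


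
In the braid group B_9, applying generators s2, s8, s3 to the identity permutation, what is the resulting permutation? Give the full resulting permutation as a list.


Starting with identity [1, 2, 3, 4, 5, 6, 7, 8, 9].
Apply generators in sequence:
  After s2: [1, 3, 2, 4, 5, 6, 7, 8, 9]
  After s8: [1, 3, 2, 4, 5, 6, 7, 9, 8]
  After s3: [1, 3, 4, 2, 5, 6, 7, 9, 8]
Final permutation: [1, 3, 4, 2, 5, 6, 7, 9, 8]

[1, 3, 4, 2, 5, 6, 7, 9, 8]


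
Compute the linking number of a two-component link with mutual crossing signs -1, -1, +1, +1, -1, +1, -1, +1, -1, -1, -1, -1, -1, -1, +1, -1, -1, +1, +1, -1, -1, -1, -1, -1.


Step 1: Count positive crossings: 7
Step 2: Count negative crossings: 17
Step 3: Sum of signs = 7 - 17 = -10
Step 4: Linking number = sum/2 = -10/2 = -5

-5


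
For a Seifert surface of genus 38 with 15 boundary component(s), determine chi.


chi = 2 - 2g - b
= 2 - 2*38 - 15
= 2 - 76 - 15 = -89

-89


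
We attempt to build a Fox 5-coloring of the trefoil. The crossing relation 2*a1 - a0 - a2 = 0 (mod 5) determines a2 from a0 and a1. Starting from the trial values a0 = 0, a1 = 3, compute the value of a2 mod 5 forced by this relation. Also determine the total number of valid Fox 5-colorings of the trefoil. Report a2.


Step 1: Apply the given crossing relation 2*a1 - a0 - a2 = 0 (mod 5).
  a2 = 2*a1 - a0 mod 5
  a2 = 2*3 - 0 mod 5
  a2 = 6 - 0 mod 5
  a2 = 6 mod 5 = 1
Step 2: The trefoil has determinant 3.
  Number of Fox p-colorings (p prime) is p^2 if p = 3, else p.
  Since 5 does not divide 3, only trivial (constant) colorings exist.
  (So the trial a0 = 0, a1 = 3 with a0 != a1 does NOT extend to a valid coloring of the whole trefoil: the other two crossing relations require 3*(a1 - a0) = 0 (mod 5), which fails.)
  Total colorings = 5
Step 3: a2 = 1, total Fox 5-colorings = 5

1


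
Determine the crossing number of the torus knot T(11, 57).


For a torus knot T(p, q) with gcd(p,q)=1,
the crossing number is min(p*(q-1), q*(p-1)).
p*(q-1) = 11*56 = 616
q*(p-1) = 57*10 = 570
min(616, 570) = 570

570


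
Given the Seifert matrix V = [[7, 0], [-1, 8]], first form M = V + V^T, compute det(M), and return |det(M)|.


Step 1: Form V + V^T where V = [[7, 0], [-1, 8]]
  V^T = [[7, -1], [0, 8]]
  V + V^T = [[14, -1], [-1, 16]]
Step 2: det(V + V^T) = 14*16 - (-1)*(-1)
  = 224 - 1 = 223
Step 3: Knot determinant = |det(V + V^T)| = |223| = 223

223


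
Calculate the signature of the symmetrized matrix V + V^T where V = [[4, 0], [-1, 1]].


Step 1: V + V^T = [[8, -1], [-1, 2]]
Step 2: trace = 10, det = 15
Step 3: Discriminant = 10^2 - 4*15 = 40
Step 4: Eigenvalues: 8.16228, 1.83772
Step 5: Signature = (# positive eigenvalues) - (# negative eigenvalues) = 2

2


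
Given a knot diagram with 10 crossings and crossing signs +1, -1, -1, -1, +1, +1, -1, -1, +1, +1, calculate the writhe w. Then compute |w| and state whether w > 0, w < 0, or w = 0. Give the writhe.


Step 1: Count positive crossings (+1).
Positive crossings: 5
Step 2: Count negative crossings (-1).
Negative crossings: 5
Step 3: Writhe = (positive) - (negative)
w = 5 - 5 = 0
Step 4: |w| = 0, and w is zero

0


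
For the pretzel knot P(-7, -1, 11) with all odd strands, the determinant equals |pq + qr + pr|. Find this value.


Step 1: Compute pq + qr + pr.
pq = (-7)*(-1) = 7
qr = (-1)*11 = -11
pr = (-7)*11 = -77
pq + qr + pr = 7 + (-11) + (-77) = -81
Step 2: Take absolute value.
det(P(-7,-1,11)) = |-81| = 81

81


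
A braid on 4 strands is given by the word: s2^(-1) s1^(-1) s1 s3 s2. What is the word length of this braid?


The word length counts the number of generators (including inverses).
Listing each generator: s2^(-1), s1^(-1), s1, s3, s2
There are 5 generators in this braid word.

5


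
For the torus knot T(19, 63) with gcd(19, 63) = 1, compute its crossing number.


For a torus knot T(p, q) with gcd(p,q)=1,
the crossing number is min(p*(q-1), q*(p-1)).
p*(q-1) = 19*62 = 1178
q*(p-1) = 63*18 = 1134
min(1178, 1134) = 1134

1134


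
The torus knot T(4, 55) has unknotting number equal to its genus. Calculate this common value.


For a torus knot T(p,q), both the unknotting number and genus equal (p-1)(q-1)/2.
= (4-1)(55-1)/2
= 3*54/2
= 162/2 = 81

81


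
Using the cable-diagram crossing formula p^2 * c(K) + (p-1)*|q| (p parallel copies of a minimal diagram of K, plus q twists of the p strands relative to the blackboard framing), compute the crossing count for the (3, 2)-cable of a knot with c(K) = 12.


Step 1: Each of the c(K) crossings of the companion diagram becomes p*p = p^2 crossings among the p parallel strands, and each of the |q| twists s_1 s_2 ... s_(p-1) adds (p-1) crossings.
  Crossings = p^2 * c(K) + (p-1)*|q|
Step 2: = 3^2 * 12 + (3-1)*2
Step 3: = 9*12 + 2*2
Step 4: = 108 + 4 = 112

112


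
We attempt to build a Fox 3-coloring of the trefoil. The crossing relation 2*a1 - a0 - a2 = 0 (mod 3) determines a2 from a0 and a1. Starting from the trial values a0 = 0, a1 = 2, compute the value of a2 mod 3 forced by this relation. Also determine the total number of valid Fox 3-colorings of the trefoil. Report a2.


Step 1: Apply the given crossing relation 2*a1 - a0 - a2 = 0 (mod 3).
  a2 = 2*a1 - a0 mod 3
  a2 = 2*2 - 0 mod 3
  a2 = 4 - 0 mod 3
  a2 = 4 mod 3 = 1
Step 2: The trefoil has determinant 3.
  Number of Fox p-colorings (p prime) is p^2 if p = 3, else p.
  Since p = 3 divides det = 3, the trefoil is 3-colorable.
  (Indeed for p = 3 any choice of a0, a1 extends to a valid coloring; the trial (a0, a1, a2) = (0, 2, 1) satisfies all three crossing relations.)
  Total colorings = 3^2 = 9
Step 3: a2 = 1, total Fox 3-colorings = 9

1


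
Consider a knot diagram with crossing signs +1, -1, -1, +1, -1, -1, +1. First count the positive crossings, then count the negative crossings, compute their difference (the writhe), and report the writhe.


Step 1: Count positive crossings (+1).
Positive crossings: 3
Step 2: Count negative crossings (-1).
Negative crossings: 4
Step 3: Writhe = (positive) - (negative)
w = 3 - 4 = -1
Step 4: |w| = 1, and w is negative

-1


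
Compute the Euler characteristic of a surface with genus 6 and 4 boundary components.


chi = 2 - 2g - b
= 2 - 2*6 - 4
= 2 - 12 - 4 = -14

-14


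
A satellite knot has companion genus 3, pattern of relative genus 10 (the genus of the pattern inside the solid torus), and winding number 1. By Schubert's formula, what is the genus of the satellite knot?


Schubert: g(satellite) = g_rel(pattern) + |winding| * g(companion),
where g_rel(pattern) is the genus of the pattern relative to the solid torus.
= 10 + 1 * 3
= 10 + 3 = 13

13


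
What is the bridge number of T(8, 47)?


The bridge number of T(p,q) is min(p,q).
min(8, 47) = 8

8


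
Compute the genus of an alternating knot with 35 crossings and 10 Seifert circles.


For alternating knots, g = (c - s + 1)/2.
= (35 - 10 + 1)/2
= 26/2 = 13

13


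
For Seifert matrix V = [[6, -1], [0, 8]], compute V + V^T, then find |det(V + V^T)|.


Step 1: Form V + V^T where V = [[6, -1], [0, 8]]
  V^T = [[6, 0], [-1, 8]]
  V + V^T = [[12, -1], [-1, 16]]
Step 2: det(V + V^T) = 12*16 - (-1)*(-1)
  = 192 - 1 = 191
Step 3: Knot determinant = |det(V + V^T)| = |191| = 191

191


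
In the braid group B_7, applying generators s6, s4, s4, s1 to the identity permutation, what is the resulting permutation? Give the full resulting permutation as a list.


Starting with identity [1, 2, 3, 4, 5, 6, 7].
Apply generators in sequence:
  After s6: [1, 2, 3, 4, 5, 7, 6]
  After s4: [1, 2, 3, 5, 4, 7, 6]
  After s4: [1, 2, 3, 4, 5, 7, 6]
  After s1: [2, 1, 3, 4, 5, 7, 6]
Final permutation: [2, 1, 3, 4, 5, 7, 6]

[2, 1, 3, 4, 5, 7, 6]


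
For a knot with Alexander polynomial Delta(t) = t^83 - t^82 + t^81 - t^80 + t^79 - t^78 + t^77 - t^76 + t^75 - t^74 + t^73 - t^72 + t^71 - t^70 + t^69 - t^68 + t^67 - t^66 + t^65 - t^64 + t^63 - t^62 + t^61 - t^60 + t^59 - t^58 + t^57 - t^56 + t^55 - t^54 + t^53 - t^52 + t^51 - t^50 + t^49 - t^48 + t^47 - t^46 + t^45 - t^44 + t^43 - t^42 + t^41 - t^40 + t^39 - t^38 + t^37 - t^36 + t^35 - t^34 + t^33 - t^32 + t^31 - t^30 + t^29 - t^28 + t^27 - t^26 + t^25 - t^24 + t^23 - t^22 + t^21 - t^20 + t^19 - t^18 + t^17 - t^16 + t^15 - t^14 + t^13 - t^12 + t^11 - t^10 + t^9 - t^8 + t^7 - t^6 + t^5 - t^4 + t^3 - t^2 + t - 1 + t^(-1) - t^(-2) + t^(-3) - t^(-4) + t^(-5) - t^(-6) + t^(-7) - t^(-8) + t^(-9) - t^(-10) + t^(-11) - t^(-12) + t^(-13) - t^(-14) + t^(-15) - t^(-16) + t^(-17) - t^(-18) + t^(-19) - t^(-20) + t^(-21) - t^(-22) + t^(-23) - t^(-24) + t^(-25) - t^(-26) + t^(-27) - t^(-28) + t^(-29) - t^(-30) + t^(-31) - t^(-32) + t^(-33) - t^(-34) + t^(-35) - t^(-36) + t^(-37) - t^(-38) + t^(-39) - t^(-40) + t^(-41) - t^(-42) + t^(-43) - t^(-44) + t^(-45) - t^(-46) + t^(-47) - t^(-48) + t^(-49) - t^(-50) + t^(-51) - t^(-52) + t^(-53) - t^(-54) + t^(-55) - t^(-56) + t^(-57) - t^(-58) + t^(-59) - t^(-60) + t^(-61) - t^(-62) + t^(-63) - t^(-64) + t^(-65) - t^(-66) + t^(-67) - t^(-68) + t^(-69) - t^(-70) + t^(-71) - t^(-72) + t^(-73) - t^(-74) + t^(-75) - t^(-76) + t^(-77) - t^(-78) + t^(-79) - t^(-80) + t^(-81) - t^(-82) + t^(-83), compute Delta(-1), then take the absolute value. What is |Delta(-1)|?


Step 1: The polynomial has 167 terms with alternating signs, exponents from 83 down to -83.
Step 2: Substitute t = -1. The i-th term has coefficient (-1)^i and exponent (m-i),
  so its value is (-1)^i * (-1)^(m-i) = (-1)^m = -1 for every i.
Step 3: All 167 terms equal -1, so Delta(-1) = 167 * (-1) = -167
Step 4: |Delta(-1)| = 167

167


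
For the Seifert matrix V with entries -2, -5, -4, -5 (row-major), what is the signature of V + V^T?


Step 1: V + V^T = [[-4, -9], [-9, -10]]
Step 2: trace = -14, det = -41
Step 3: Discriminant = (-14)^2 - 4*(-41) = 360
Step 4: Eigenvalues: 2.48683, -16.4868
Step 5: Signature = (# positive eigenvalues) - (# negative eigenvalues) = 0

0


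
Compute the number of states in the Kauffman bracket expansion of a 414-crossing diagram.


Each crossing contributes 2 choices (A-smoothing or B-smoothing).
Total states = 2^414 = 42307582002575910332922579714097346549017899709713998034217522897561970639123926132812109468141778230245837569601494931472384

42307582002575910332922579714097346549017899709713998034217522897561970639123926132812109468141778230245837569601494931472384


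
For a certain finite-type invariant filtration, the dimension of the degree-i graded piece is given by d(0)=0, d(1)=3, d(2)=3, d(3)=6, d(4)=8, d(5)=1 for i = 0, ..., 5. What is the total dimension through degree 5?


Total dimension = d(0) + d(1) + ... + d(5)
= 0 + 3 + 3 + 6 + 8 + 1
= 21

21


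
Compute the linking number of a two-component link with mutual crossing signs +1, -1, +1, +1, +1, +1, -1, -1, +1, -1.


Step 1: Count positive crossings: 6
Step 2: Count negative crossings: 4
Step 3: Sum of signs = 6 - 4 = 2
Step 4: Linking number = sum/2 = 2/2 = 1

1


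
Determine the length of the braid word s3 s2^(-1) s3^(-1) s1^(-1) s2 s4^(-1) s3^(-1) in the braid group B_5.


The word length counts the number of generators (including inverses).
Listing each generator: s3, s2^(-1), s3^(-1), s1^(-1), s2, s4^(-1), s3^(-1)
There are 7 generators in this braid word.

7


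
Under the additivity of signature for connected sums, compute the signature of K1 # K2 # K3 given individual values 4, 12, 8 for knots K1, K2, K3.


The signature is additive under connected sum.
signature(K1 # K2 # K3) = (4) + (12) + (8)
= 24

24


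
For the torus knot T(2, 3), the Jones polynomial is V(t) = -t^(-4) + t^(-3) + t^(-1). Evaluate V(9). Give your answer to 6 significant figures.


Substituting t = 9 into V(t) = -t^(-4) + t^(-3) + t^(-1):
  (-)t^(-4) = -0.000152416
  (+)t^(-3) = 0.00137174
  (+)t^(-1) = 0.111111
Sum = (-0.000152416) + (0.00137174) + (0.111111)
= 0.1123304374
Rounded to 6 significant figures: 0.11233

0.11233


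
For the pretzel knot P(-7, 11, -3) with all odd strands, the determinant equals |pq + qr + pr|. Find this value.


Step 1: Compute pq + qr + pr.
pq = (-7)*11 = -77
qr = 11*(-3) = -33
pr = (-7)*(-3) = 21
pq + qr + pr = -77 + (-33) + 21 = -89
Step 2: Take absolute value.
det(P(-7,11,-3)) = |-89| = 89

89
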